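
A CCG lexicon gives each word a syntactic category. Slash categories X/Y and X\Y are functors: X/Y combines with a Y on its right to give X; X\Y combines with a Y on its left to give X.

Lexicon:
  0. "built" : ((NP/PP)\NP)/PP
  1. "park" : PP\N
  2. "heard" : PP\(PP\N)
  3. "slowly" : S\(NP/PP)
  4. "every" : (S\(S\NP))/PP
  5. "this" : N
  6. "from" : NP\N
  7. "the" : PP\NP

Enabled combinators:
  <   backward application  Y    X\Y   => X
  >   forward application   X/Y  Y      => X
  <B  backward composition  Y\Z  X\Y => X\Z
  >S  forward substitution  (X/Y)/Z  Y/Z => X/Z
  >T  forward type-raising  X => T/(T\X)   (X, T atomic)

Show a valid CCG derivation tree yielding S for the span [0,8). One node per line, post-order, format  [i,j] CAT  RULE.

[0,8] S   <
  [0,4] S\NP   <B
    [0,3] (NP/PP)\NP   >
      [0,1] "built" : ((NP/PP)\NP)/PP
      [1,3] PP   <
        [1,2] "park" : PP\N
        [2,3] "heard" : PP\(PP\N)
    [3,4] "slowly" : S\(NP/PP)
  [4,8] S\(S\NP)   >
    [4,5] "every" : (S\(S\NP))/PP
    [5,8] PP   <
      [5,6] "this" : N
      [6,8] PP\N   <B
        [6,7] "from" : NP\N
        [7,8] "the" : PP\NP

[0,1] ((NP/PP)\NP)/PP  lex  "built"
[1,2] PP\N  lex  "park"
[2,3] PP\(PP\N)  lex  "heard"
[1,3] PP  <  k=2
[0,3] (NP/PP)\NP  >  k=1
[3,4] S\(NP/PP)  lex  "slowly"
[0,4] S\NP  <B  k=3
[4,5] (S\(S\NP))/PP  lex  "every"
[5,6] N  lex  "this"
[6,7] NP\N  lex  "from"
[7,8] PP\NP  lex  "the"
[6,8] PP\N  <B  k=7
[5,8] PP  <  k=6
[4,8] S\(S\NP)  >  k=5
[0,8] S  <  k=4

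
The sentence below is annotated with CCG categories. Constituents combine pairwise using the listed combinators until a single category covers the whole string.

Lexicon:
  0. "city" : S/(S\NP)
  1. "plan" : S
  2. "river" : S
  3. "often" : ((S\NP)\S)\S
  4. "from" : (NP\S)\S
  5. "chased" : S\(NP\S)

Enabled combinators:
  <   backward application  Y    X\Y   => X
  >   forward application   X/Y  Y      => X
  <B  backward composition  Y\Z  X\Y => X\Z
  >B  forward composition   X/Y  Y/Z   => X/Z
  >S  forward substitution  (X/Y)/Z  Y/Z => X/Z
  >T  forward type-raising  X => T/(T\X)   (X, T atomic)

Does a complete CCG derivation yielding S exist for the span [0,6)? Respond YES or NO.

[0,6] S   >
  [0,1] "city" : S/(S\NP)
  [1,6] S\NP   <B
    [1,4] S\NP   <
      [1,2] "plan" : S
      [2,4] (S\NP)\S   <
        [2,3] "river" : S
        [3,4] "often" : ((S\NP)\S)\S
    [4,6] S\S   <B
      [4,5] "from" : (NP\S)\S
      [5,6] "chased" : S\(NP\S)

YES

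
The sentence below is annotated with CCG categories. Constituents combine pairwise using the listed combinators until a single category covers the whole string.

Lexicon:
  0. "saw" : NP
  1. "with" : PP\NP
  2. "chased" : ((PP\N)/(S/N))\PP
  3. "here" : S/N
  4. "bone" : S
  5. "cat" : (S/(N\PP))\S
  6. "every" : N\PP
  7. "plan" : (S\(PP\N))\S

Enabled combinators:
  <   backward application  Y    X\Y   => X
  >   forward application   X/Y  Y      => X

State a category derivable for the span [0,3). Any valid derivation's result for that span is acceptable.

(PP\N)/(S/N)

[0,8] S   <
  [0,4] PP\N   >
    [0,3] (PP\N)/(S/N)   <
      [0,2] PP   <
        [0,1] "saw" : NP
        [1,2] "with" : PP\NP
      [2,3] "chased" : ((PP\N)/(S/N))\PP
    [3,4] "here" : S/N
  [4,8] S\(PP\N)   <
    [4,7] S   >
      [4,6] S/(N\PP)   <
        [4,5] "bone" : S
        [5,6] "cat" : (S/(N\PP))\S
      [6,7] "every" : N\PP
    [7,8] "plan" : (S\(PP\N))\S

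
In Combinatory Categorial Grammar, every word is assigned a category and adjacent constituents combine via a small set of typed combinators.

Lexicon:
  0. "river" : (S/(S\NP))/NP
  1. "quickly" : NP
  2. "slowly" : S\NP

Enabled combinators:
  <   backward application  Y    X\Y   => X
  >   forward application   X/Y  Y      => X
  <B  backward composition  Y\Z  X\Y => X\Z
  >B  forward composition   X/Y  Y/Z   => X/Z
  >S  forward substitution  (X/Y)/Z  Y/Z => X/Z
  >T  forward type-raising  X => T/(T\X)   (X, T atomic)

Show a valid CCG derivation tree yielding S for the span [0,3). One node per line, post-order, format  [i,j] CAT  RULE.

[0,3] S   >
  [0,2] S/(S\NP)   >
    [0,1] "river" : (S/(S\NP))/NP
    [1,2] "quickly" : NP
  [2,3] "slowly" : S\NP

[0,1] (S/(S\NP))/NP  lex  "river"
[1,2] NP  lex  "quickly"
[0,2] S/(S\NP)  >  k=1
[2,3] S\NP  lex  "slowly"
[0,3] S  >  k=2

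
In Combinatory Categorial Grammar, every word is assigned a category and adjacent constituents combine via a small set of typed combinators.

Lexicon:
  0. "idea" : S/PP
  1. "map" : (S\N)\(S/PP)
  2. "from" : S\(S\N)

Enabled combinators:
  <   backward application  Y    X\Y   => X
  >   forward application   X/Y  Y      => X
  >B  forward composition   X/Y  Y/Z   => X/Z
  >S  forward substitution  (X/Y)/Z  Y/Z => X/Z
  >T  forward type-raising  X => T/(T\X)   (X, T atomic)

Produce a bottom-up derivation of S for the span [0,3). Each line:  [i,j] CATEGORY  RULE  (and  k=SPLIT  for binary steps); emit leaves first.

[0,3] S   <
  [0,2] S\N   <
    [0,1] "idea" : S/PP
    [1,2] "map" : (S\N)\(S/PP)
  [2,3] "from" : S\(S\N)

[0,1] S/PP  lex  "idea"
[1,2] (S\N)\(S/PP)  lex  "map"
[0,2] S\N  <  k=1
[2,3] S\(S\N)  lex  "from"
[0,3] S  <  k=2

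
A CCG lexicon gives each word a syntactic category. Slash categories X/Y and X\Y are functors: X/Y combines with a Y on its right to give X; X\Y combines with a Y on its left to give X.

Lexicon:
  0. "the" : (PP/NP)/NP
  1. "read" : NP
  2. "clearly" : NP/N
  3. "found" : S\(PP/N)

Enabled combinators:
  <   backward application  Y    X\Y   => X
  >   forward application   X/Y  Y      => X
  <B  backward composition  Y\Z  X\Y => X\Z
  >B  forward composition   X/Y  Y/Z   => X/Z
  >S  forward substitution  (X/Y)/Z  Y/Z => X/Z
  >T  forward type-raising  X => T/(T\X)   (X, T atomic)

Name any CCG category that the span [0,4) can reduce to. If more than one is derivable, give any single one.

S

[0,4] S   <
  [0,3] PP/N   >B
    [0,2] PP/NP   >
      [0,1] "the" : (PP/NP)/NP
      [1,2] "read" : NP
    [2,3] "clearly" : NP/N
  [3,4] "found" : S\(PP/N)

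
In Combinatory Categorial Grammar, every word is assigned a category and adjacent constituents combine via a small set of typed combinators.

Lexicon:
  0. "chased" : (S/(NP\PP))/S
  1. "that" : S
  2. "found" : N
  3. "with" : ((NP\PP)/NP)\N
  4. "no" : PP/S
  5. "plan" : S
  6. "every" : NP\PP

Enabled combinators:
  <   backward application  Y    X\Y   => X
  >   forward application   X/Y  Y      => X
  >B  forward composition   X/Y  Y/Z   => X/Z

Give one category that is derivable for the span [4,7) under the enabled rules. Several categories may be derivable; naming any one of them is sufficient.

[0,7] S   >
  [0,2] S/(NP\PP)   >
    [0,1] "chased" : (S/(NP\PP))/S
    [1,2] "that" : S
  [2,7] NP\PP   >
    [2,4] (NP\PP)/NP   <
      [2,3] "found" : N
      [3,4] "with" : ((NP\PP)/NP)\N
    [4,7] NP   <
      [4,6] PP   >
        [4,5] "no" : PP/S
        [5,6] "plan" : S
      [6,7] "every" : NP\PP

NP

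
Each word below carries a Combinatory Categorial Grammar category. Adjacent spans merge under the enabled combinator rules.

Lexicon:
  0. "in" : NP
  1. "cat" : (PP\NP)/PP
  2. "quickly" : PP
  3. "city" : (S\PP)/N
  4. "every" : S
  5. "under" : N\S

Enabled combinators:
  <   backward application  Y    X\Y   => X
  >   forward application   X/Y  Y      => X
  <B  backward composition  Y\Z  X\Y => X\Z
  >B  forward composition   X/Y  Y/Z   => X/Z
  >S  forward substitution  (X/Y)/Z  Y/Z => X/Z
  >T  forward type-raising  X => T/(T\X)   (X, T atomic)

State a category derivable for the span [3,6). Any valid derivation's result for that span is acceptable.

S\PP

[0,6] S   <
  [0,3] PP   >
    [0,1] PP/(PP\NP)   >T
      [0,1] "in" : NP
    [1,3] PP\NP   >
      [1,2] "cat" : (PP\NP)/PP
      [2,3] "quickly" : PP
  [3,6] S\PP   >
    [3,4] "city" : (S\PP)/N
    [4,6] N   <
      [4,5] "every" : S
      [5,6] "under" : N\S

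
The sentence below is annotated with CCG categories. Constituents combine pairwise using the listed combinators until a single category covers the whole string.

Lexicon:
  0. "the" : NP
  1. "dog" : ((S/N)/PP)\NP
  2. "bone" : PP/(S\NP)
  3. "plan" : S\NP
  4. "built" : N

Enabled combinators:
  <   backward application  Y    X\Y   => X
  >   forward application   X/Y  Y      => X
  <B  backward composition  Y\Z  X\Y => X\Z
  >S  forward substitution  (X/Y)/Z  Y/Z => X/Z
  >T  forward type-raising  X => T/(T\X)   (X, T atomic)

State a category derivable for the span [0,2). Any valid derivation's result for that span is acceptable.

[0,5] S   >
  [0,4] S/N   >
    [0,2] (S/N)/PP   <
      [0,1] "the" : NP
      [1,2] "dog" : ((S/N)/PP)\NP
    [2,4] PP   >
      [2,3] "bone" : PP/(S\NP)
      [3,4] "plan" : S\NP
  [4,5] "built" : N

(S/N)/PP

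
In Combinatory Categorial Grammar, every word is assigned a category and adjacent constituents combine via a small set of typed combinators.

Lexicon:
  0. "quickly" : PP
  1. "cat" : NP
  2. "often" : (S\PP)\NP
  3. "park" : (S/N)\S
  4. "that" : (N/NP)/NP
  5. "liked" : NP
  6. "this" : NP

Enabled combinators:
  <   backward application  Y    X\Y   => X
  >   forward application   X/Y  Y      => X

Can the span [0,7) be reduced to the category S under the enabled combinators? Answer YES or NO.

[0,7] S   >
  [0,4] S/N   <
    [0,3] S   <
      [0,1] "quickly" : PP
      [1,3] S\PP   <
        [1,2] "cat" : NP
        [2,3] "often" : (S\PP)\NP
    [3,4] "park" : (S/N)\S
  [4,7] N   >
    [4,6] N/NP   >
      [4,5] "that" : (N/NP)/NP
      [5,6] "liked" : NP
    [6,7] "this" : NP

YES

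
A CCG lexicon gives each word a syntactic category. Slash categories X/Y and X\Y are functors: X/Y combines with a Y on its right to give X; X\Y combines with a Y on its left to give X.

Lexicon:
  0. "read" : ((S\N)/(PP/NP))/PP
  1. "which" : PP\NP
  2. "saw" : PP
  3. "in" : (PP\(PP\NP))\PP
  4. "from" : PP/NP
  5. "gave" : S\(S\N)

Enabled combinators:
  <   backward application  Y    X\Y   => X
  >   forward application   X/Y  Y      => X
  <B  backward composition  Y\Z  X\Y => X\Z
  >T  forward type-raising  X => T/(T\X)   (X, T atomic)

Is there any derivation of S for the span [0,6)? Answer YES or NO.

[0,6] S   <
  [0,5] S\N   >
    [0,4] (S\N)/(PP/NP)   >
      [0,1] "read" : ((S\N)/(PP/NP))/PP
      [1,4] PP   <
        [1,2] "which" : PP\NP
        [2,4] PP\(PP\NP)   <
          [2,3] "saw" : PP
          [3,4] "in" : (PP\(PP\NP))\PP
    [4,5] "from" : PP/NP
  [5,6] "gave" : S\(S\N)

YES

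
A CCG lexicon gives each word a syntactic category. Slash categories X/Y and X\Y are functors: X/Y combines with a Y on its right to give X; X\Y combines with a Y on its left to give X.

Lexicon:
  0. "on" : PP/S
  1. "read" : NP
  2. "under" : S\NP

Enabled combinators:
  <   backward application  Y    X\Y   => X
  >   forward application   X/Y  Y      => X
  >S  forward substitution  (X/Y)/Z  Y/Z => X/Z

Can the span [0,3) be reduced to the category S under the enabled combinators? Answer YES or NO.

PP/S NP S\NP
CKY chart[0,3] = {PP}; S ∉ chart

NO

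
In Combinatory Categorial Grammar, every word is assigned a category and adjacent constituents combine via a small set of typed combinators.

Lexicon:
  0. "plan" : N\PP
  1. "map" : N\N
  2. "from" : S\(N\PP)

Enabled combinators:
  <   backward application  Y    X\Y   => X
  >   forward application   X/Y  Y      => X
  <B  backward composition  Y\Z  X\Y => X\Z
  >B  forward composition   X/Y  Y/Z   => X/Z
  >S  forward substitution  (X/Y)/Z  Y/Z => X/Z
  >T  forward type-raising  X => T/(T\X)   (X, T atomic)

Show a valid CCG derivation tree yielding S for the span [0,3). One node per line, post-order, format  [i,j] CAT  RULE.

[0,1] N\PP  lex  "plan"
[1,2] N\N  lex  "map"
[0,2] N\PP  <B  k=1
[2,3] S\(N\PP)  lex  "from"
[0,3] S  <  k=2

[0,3] S   <
  [0,2] N\PP   <B
    [0,1] "plan" : N\PP
    [1,2] "map" : N\N
  [2,3] "from" : S\(N\PP)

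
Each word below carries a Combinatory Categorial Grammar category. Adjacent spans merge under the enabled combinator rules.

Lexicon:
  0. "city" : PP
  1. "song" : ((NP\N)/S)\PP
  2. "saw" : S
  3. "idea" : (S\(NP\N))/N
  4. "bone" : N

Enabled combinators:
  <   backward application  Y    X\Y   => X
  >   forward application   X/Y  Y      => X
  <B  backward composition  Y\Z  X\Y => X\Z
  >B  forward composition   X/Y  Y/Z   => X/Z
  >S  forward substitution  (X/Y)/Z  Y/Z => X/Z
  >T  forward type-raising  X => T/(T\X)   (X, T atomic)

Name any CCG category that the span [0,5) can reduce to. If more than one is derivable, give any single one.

[0,5] S   <
  [0,3] NP\N   >
    [0,2] (NP\N)/S   <
      [0,1] "city" : PP
      [1,2] "song" : ((NP\N)/S)\PP
    [2,3] "saw" : S
  [3,5] S\(NP\N)   >
    [3,4] "idea" : (S\(NP\N))/N
    [4,5] "bone" : N

S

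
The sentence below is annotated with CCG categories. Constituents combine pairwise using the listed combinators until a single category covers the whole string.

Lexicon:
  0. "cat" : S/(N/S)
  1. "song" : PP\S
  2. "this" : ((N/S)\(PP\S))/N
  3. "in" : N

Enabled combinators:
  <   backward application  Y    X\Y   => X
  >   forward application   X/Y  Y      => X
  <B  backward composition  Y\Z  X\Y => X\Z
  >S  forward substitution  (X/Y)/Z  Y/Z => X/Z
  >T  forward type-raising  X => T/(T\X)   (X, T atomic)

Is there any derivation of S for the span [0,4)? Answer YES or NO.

YES

[0,4] S   >
  [0,1] "cat" : S/(N/S)
  [1,4] N/S   <
    [1,2] "song" : PP\S
    [2,4] (N/S)\(PP\S)   >
      [2,3] "this" : ((N/S)\(PP\S))/N
      [3,4] "in" : N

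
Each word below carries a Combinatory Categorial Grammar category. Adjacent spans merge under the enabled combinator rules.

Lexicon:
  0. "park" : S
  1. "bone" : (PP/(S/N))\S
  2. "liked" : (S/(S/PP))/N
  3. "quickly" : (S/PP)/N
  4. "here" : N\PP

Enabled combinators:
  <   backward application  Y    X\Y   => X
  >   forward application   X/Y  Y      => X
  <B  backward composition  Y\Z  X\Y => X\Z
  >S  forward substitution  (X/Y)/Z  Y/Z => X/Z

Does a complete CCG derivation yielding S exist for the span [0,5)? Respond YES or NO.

S (PP/(S/N))\S (S/(S/PP))/N (S/PP)/N N\PP
CKY chart[0,5] = {N}; S ∉ chart

NO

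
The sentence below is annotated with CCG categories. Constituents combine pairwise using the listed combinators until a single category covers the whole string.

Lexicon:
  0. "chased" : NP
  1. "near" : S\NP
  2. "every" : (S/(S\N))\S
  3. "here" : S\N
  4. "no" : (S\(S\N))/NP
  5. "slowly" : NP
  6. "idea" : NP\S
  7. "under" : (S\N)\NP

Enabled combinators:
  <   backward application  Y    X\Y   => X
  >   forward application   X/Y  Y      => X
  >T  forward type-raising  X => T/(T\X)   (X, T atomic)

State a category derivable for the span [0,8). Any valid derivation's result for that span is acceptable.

S

[0,8] S   >
  [0,3] S/(S\N)   <
    [0,2] S   <
      [0,1] "chased" : NP
      [1,2] "near" : S\NP
    [2,3] "every" : (S/(S\N))\S
  [3,8] S\N   <
    [3,7] NP   <
      [3,6] S   <
        [3,4] "here" : S\N
        [4,6] S\(S\N)   >
          [4,5] "no" : (S\(S\N))/NP
          [5,6] "slowly" : NP
      [6,7] "idea" : NP\S
    [7,8] "under" : (S\N)\NP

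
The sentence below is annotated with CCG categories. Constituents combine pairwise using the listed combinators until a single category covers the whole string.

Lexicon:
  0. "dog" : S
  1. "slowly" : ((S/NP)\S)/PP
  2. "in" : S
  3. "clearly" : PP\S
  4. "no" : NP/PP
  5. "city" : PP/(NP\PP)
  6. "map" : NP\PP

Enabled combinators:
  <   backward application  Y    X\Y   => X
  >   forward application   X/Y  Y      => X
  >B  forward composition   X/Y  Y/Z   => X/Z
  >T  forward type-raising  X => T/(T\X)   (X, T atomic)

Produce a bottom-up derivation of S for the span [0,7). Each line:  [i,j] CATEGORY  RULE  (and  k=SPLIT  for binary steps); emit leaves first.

[0,1] S  lex  "dog"
[1,2] ((S/NP)\S)/PP  lex  "slowly"
[2,3] S  lex  "in"
[2,3] PP/(PP\S)  >T
[3,4] PP\S  lex  "clearly"
[2,4] PP  >  k=3
[1,4] (S/NP)\S  >  k=2
[0,4] S/NP  <  k=1
[4,5] NP/PP  lex  "no"
[5,6] PP/(NP\PP)  lex  "city"
[6,7] NP\PP  lex  "map"
[5,7] PP  >  k=6
[4,7] NP  >  k=5
[0,7] S  >  k=4

[0,7] S   >
  [0,4] S/NP   <
    [0,1] "dog" : S
    [1,4] (S/NP)\S   >
      [1,2] "slowly" : ((S/NP)\S)/PP
      [2,4] PP   >
        [2,3] PP/(PP\S)   >T
          [2,3] "in" : S
        [3,4] "clearly" : PP\S
  [4,7] NP   >
    [4,5] "no" : NP/PP
    [5,7] PP   >
      [5,6] "city" : PP/(NP\PP)
      [6,7] "map" : NP\PP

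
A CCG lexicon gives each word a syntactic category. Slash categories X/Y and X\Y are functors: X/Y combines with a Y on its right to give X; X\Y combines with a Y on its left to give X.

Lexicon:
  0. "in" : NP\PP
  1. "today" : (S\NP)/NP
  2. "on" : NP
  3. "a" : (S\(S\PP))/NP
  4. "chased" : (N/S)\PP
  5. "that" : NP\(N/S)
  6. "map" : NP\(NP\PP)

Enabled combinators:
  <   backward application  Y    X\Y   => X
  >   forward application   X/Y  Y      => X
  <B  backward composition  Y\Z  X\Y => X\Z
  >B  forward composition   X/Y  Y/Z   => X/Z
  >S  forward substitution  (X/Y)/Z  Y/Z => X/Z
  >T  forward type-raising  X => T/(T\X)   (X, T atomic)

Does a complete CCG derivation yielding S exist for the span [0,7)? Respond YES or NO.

YES

[0,7] S   <
  [0,3] S\PP   <B
    [0,1] "in" : NP\PP
    [1,3] S\NP   >
      [1,2] "today" : (S\NP)/NP
      [2,3] "on" : NP
  [3,7] S\(S\PP)   >
    [3,4] "a" : (S\(S\PP))/NP
    [4,7] NP   <
      [4,6] NP\PP   <B
        [4,5] "chased" : (N/S)\PP
        [5,6] "that" : NP\(N/S)
      [6,7] "map" : NP\(NP\PP)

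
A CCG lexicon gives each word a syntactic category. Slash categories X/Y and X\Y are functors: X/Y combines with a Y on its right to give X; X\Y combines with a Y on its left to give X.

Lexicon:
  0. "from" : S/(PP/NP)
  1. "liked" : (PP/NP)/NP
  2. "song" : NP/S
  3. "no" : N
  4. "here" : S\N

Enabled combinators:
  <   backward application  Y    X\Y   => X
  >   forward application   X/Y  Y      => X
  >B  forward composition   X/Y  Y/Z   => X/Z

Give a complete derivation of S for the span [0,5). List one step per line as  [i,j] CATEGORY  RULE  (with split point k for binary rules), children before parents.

[0,1] S/(PP/NP)  lex  "from"
[1,2] (PP/NP)/NP  lex  "liked"
[2,3] NP/S  lex  "song"
[3,4] N  lex  "no"
[4,5] S\N  lex  "here"
[3,5] S  <  k=4
[2,5] NP  >  k=3
[1,5] PP/NP  >  k=2
[0,5] S  >  k=1

[0,5] S   >
  [0,1] "from" : S/(PP/NP)
  [1,5] PP/NP   >
    [1,2] "liked" : (PP/NP)/NP
    [2,5] NP   >
      [2,3] "song" : NP/S
      [3,5] S   <
        [3,4] "no" : N
        [4,5] "here" : S\N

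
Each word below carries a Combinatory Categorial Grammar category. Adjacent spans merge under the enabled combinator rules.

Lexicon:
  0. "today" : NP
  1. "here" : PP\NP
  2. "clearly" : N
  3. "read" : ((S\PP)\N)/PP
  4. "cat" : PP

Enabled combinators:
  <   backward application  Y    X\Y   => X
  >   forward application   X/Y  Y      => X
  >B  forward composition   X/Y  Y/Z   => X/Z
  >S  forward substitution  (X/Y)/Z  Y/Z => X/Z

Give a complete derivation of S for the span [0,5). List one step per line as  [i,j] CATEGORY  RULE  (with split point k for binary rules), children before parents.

[0,1] NP  lex  "today"
[1,2] PP\NP  lex  "here"
[0,2] PP  <  k=1
[2,3] N  lex  "clearly"
[3,4] ((S\PP)\N)/PP  lex  "read"
[4,5] PP  lex  "cat"
[3,5] (S\PP)\N  >  k=4
[2,5] S\PP  <  k=3
[0,5] S  <  k=2

[0,5] S   <
  [0,2] PP   <
    [0,1] "today" : NP
    [1,2] "here" : PP\NP
  [2,5] S\PP   <
    [2,3] "clearly" : N
    [3,5] (S\PP)\N   >
      [3,4] "read" : ((S\PP)\N)/PP
      [4,5] "cat" : PP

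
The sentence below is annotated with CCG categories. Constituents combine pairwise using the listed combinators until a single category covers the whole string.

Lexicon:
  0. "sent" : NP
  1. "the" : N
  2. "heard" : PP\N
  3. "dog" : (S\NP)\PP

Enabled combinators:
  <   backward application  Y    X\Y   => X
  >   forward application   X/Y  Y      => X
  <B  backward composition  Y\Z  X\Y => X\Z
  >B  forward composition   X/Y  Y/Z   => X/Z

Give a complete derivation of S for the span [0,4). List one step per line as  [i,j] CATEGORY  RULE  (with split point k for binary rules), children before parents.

[0,1] NP  lex  "sent"
[1,2] N  lex  "the"
[2,3] PP\N  lex  "heard"
[1,3] PP  <  k=2
[3,4] (S\NP)\PP  lex  "dog"
[1,4] S\NP  <  k=3
[0,4] S  <  k=1

[0,4] S   <
  [0,1] "sent" : NP
  [1,4] S\NP   <
    [1,3] PP   <
      [1,2] "the" : N
      [2,3] "heard" : PP\N
    [3,4] "dog" : (S\NP)\PP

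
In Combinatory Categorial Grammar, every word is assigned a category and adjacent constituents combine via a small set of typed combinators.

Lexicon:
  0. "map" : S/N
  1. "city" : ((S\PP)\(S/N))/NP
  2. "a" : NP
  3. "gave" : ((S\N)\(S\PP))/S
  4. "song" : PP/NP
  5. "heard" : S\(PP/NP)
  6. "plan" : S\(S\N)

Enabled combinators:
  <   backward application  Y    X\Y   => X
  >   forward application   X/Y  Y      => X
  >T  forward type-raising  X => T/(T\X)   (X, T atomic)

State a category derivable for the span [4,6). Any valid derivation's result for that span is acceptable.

S

[0,7] S   <
  [0,6] S\N   <
    [0,3] S\PP   <
      [0,1] "map" : S/N
      [1,3] (S\PP)\(S/N)   >
        [1,2] "city" : ((S\PP)\(S/N))/NP
        [2,3] "a" : NP
    [3,6] (S\N)\(S\PP)   >
      [3,4] "gave" : ((S\N)\(S\PP))/S
      [4,6] S   <
        [4,5] "song" : PP/NP
        [5,6] "heard" : S\(PP/NP)
  [6,7] "plan" : S\(S\N)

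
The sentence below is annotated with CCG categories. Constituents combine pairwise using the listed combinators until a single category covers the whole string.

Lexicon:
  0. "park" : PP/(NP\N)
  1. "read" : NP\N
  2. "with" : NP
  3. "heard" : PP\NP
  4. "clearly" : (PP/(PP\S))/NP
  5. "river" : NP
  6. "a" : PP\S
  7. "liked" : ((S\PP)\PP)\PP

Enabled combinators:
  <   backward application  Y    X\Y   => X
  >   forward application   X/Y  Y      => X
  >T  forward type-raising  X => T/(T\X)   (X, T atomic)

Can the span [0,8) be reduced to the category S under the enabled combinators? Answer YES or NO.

[0,8] S   <
  [0,2] PP   >
    [0,1] "park" : PP/(NP\N)
    [1,2] "read" : NP\N
  [2,8] S\PP   <
    [2,4] PP   >
      [2,3] PP/(PP\NP)   >T
        [2,3] "with" : NP
      [3,4] "heard" : PP\NP
    [4,8] (S\PP)\PP   <
      [4,7] PP   >
        [4,6] PP/(PP\S)   >
          [4,5] "clearly" : (PP/(PP\S))/NP
          [5,6] "river" : NP
        [6,7] "a" : PP\S
      [7,8] "liked" : ((S\PP)\PP)\PP

YES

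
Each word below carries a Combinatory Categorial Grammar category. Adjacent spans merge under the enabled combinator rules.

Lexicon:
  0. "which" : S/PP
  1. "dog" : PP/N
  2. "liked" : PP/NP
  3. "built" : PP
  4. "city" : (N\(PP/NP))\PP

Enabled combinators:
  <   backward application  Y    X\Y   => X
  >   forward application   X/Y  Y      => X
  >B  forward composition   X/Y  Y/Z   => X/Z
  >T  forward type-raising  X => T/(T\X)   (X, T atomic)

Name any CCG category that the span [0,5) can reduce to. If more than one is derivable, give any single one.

[0,5] S   >
  [0,1] "which" : S/PP
  [1,5] PP   >
    [1,2] "dog" : PP/N
    [2,5] N   <
      [2,3] "liked" : PP/NP
      [3,5] N\(PP/NP)   <
        [3,4] "built" : PP
        [4,5] "city" : (N\(PP/NP))\PP

S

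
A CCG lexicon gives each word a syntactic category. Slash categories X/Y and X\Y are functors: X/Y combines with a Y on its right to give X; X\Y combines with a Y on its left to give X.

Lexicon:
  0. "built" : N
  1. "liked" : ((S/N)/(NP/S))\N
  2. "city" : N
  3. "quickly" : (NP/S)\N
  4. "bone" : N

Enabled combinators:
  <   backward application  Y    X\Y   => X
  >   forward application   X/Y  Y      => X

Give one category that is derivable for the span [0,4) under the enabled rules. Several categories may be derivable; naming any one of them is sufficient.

[0,5] S   >
  [0,4] S/N   >
    [0,2] (S/N)/(NP/S)   <
      [0,1] "built" : N
      [1,2] "liked" : ((S/N)/(NP/S))\N
    [2,4] NP/S   <
      [2,3] "city" : N
      [3,4] "quickly" : (NP/S)\N
  [4,5] "bone" : N

S/N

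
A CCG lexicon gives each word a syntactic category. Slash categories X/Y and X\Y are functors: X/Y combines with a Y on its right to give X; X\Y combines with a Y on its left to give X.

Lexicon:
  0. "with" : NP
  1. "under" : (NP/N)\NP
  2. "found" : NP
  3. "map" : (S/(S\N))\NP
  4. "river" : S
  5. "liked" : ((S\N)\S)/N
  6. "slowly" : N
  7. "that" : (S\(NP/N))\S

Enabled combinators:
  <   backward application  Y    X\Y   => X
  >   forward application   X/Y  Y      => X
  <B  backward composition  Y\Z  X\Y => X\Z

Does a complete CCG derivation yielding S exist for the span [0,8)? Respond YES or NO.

[0,8] S   <
  [0,2] NP/N   <
    [0,1] "with" : NP
    [1,2] "under" : (NP/N)\NP
  [2,8] S\(NP/N)   <
    [2,7] S   >
      [2,4] S/(S\N)   <
        [2,3] "found" : NP
        [3,4] "map" : (S/(S\N))\NP
      [4,7] S\N   <
        [4,5] "river" : S
        [5,7] (S\N)\S   >
          [5,6] "liked" : ((S\N)\S)/N
          [6,7] "slowly" : N
    [7,8] "that" : (S\(NP/N))\S

YES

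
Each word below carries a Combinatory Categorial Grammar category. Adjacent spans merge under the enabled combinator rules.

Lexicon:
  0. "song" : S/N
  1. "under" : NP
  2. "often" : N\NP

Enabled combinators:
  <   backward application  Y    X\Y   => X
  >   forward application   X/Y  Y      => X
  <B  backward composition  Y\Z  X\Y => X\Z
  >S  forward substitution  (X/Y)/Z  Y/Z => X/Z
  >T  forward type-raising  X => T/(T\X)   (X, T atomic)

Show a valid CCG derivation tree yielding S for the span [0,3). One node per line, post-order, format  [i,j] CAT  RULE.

[0,1] S/N  lex  "song"
[1,2] NP  lex  "under"
[1,2] N/(N\NP)  >T
[2,3] N\NP  lex  "often"
[1,3] N  >  k=2
[0,3] S  >  k=1

[0,3] S   >
  [0,1] "song" : S/N
  [1,3] N   >
    [1,2] N/(N\NP)   >T
      [1,2] "under" : NP
    [2,3] "often" : N\NP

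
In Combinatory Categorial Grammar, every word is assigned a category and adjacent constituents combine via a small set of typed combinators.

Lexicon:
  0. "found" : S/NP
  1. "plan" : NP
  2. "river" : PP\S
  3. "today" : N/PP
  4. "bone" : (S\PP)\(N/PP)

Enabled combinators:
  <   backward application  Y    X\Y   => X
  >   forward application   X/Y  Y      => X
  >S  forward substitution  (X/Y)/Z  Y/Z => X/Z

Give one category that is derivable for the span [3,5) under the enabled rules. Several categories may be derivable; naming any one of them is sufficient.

S\PP

[0,5] S   <
  [0,3] PP   <
    [0,2] S   >
      [0,1] "found" : S/NP
      [1,2] "plan" : NP
    [2,3] "river" : PP\S
  [3,5] S\PP   <
    [3,4] "today" : N/PP
    [4,5] "bone" : (S\PP)\(N/PP)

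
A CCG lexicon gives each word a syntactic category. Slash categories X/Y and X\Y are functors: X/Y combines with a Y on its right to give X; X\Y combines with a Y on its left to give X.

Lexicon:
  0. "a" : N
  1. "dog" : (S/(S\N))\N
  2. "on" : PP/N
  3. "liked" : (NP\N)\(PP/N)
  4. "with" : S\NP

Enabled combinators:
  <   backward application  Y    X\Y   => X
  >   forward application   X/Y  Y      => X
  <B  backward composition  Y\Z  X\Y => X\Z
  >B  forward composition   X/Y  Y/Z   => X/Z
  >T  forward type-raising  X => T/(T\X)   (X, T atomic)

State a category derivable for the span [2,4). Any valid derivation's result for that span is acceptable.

NP\N

[0,5] S   >
  [0,2] S/(S\N)   <
    [0,1] "a" : N
    [1,2] "dog" : (S/(S\N))\N
  [2,5] S\N   <B
    [2,4] NP\N   <
      [2,3] "on" : PP/N
      [3,4] "liked" : (NP\N)\(PP/N)
    [4,5] "with" : S\NP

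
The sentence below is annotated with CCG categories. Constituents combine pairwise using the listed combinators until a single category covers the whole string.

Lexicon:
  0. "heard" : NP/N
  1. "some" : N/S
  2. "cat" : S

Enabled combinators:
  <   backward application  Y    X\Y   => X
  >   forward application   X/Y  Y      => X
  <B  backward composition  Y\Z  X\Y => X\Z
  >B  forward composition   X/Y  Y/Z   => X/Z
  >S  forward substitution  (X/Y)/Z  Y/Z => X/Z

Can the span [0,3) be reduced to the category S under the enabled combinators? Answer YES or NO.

NP/N N/S S
CKY chart[0,3] = {NP}; S ∉ chart

NO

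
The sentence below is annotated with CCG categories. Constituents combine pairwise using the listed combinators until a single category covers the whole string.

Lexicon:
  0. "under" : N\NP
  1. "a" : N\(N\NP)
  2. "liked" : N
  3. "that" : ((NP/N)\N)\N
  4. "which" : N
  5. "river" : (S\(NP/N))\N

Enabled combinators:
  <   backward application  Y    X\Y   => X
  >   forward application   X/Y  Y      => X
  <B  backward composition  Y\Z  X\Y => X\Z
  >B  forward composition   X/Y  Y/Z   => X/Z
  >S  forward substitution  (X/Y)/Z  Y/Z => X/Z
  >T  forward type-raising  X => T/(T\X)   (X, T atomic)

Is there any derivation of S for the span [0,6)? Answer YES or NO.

YES

[0,6] S   <
  [0,4] NP/N   <
    [0,2] N   <
      [0,1] "under" : N\NP
      [1,2] "a" : N\(N\NP)
    [2,4] (NP/N)\N   <
      [2,3] "liked" : N
      [3,4] "that" : ((NP/N)\N)\N
  [4,6] S\(NP/N)   <
    [4,5] "which" : N
    [5,6] "river" : (S\(NP/N))\N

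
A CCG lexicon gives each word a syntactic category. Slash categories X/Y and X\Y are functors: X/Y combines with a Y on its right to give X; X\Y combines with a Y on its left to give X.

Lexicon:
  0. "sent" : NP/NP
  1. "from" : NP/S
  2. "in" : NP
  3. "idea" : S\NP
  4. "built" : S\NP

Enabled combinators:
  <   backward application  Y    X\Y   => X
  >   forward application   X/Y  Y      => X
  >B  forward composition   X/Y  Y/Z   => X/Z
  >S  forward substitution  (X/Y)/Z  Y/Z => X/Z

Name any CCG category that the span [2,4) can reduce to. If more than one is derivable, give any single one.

[0,5] S   <
  [0,4] NP   >
    [0,2] NP/S   >B
      [0,1] "sent" : NP/NP
      [1,2] "from" : NP/S
    [2,4] S   <
      [2,3] "in" : NP
      [3,4] "idea" : S\NP
  [4,5] "built" : S\NP

S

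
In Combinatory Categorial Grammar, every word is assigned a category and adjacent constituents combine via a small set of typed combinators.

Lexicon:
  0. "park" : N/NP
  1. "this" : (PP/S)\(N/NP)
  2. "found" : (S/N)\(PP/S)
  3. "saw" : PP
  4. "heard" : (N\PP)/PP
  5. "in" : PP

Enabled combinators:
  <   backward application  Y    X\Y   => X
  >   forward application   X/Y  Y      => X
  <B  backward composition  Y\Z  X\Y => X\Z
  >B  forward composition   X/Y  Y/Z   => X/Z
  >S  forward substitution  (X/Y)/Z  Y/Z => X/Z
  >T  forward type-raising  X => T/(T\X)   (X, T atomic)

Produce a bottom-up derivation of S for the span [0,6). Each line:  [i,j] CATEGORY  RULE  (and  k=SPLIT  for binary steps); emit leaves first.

[0,6] S   >
  [0,3] S/N   <
    [0,2] PP/S   <
      [0,1] "park" : N/NP
      [1,2] "this" : (PP/S)\(N/NP)
    [2,3] "found" : (S/N)\(PP/S)
  [3,6] N   <
    [3,4] "saw" : PP
    [4,6] N\PP   >
      [4,5] "heard" : (N\PP)/PP
      [5,6] "in" : PP

[0,1] N/NP  lex  "park"
[1,2] (PP/S)\(N/NP)  lex  "this"
[0,2] PP/S  <  k=1
[2,3] (S/N)\(PP/S)  lex  "found"
[0,3] S/N  <  k=2
[3,4] PP  lex  "saw"
[4,5] (N\PP)/PP  lex  "heard"
[5,6] PP  lex  "in"
[4,6] N\PP  >  k=5
[3,6] N  <  k=4
[0,6] S  >  k=3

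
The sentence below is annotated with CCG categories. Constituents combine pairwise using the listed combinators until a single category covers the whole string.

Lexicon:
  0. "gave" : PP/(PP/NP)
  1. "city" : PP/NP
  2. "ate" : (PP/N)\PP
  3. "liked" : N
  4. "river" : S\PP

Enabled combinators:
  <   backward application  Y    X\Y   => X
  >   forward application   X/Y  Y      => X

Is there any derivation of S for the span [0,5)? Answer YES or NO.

YES

[0,5] S   <
  [0,4] PP   >
    [0,3] PP/N   <
      [0,2] PP   >
        [0,1] "gave" : PP/(PP/NP)
        [1,2] "city" : PP/NP
      [2,3] "ate" : (PP/N)\PP
    [3,4] "liked" : N
  [4,5] "river" : S\PP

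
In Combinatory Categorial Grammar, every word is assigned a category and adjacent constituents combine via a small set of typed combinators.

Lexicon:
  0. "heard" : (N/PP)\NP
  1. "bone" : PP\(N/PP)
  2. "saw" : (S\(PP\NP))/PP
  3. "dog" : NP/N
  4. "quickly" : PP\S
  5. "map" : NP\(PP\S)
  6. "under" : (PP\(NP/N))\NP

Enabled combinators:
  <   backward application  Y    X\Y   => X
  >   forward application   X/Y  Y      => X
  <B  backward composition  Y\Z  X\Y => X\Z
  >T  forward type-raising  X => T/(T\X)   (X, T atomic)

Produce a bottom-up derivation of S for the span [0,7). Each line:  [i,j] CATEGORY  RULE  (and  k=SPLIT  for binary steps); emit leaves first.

[0,1] (N/PP)\NP  lex  "heard"
[1,2] PP\(N/PP)  lex  "bone"
[0,2] PP\NP  <B  k=1
[2,3] (S\(PP\NP))/PP  lex  "saw"
[3,4] NP/N  lex  "dog"
[4,5] PP\S  lex  "quickly"
[5,6] NP\(PP\S)  lex  "map"
[4,6] NP  <  k=5
[6,7] (PP\(NP/N))\NP  lex  "under"
[4,7] PP\(NP/N)  <  k=6
[3,7] PP  <  k=4
[2,7] S\(PP\NP)  >  k=3
[0,7] S  <  k=2

[0,7] S   <
  [0,2] PP\NP   <B
    [0,1] "heard" : (N/PP)\NP
    [1,2] "bone" : PP\(N/PP)
  [2,7] S\(PP\NP)   >
    [2,3] "saw" : (S\(PP\NP))/PP
    [3,7] PP   <
      [3,4] "dog" : NP/N
      [4,7] PP\(NP/N)   <
        [4,6] NP   <
          [4,5] "quickly" : PP\S
          [5,6] "map" : NP\(PP\S)
        [6,7] "under" : (PP\(NP/N))\NP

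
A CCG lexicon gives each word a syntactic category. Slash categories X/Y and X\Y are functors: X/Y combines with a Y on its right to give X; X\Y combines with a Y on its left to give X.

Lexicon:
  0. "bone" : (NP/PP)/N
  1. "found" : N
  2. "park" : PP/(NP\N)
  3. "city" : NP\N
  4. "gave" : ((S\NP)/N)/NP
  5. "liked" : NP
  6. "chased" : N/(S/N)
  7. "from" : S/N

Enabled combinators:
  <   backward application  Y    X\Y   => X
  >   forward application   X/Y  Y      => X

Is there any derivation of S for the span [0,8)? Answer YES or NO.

[0,8] S   <
  [0,4] NP   >
    [0,2] NP/PP   >
      [0,1] "bone" : (NP/PP)/N
      [1,2] "found" : N
    [2,4] PP   >
      [2,3] "park" : PP/(NP\N)
      [3,4] "city" : NP\N
  [4,8] S\NP   >
    [4,6] (S\NP)/N   >
      [4,5] "gave" : ((S\NP)/N)/NP
      [5,6] "liked" : NP
    [6,8] N   >
      [6,7] "chased" : N/(S/N)
      [7,8] "from" : S/N

YES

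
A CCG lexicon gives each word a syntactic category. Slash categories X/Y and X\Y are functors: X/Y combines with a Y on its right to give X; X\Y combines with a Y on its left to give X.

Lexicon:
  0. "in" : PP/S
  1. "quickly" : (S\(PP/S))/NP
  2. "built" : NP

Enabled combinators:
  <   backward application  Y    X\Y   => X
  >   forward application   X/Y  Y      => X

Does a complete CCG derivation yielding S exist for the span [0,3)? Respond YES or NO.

YES

[0,3] S   <
  [0,1] "in" : PP/S
  [1,3] S\(PP/S)   >
    [1,2] "quickly" : (S\(PP/S))/NP
    [2,3] "built" : NP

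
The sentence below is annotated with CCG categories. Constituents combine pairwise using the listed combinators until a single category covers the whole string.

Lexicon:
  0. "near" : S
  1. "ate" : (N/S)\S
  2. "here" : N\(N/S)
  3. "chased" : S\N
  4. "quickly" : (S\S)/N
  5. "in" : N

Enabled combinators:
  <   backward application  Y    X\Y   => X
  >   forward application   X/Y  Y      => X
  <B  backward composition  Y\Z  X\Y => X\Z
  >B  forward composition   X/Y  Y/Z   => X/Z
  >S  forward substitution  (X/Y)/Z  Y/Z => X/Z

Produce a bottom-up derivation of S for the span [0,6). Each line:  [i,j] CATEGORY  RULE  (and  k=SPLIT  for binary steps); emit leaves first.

[0,6] S   <
  [0,3] N   <
    [0,2] N/S   <
      [0,1] "near" : S
      [1,2] "ate" : (N/S)\S
    [2,3] "here" : N\(N/S)
  [3,6] S\N   <B
    [3,4] "chased" : S\N
    [4,6] S\S   >
      [4,5] "quickly" : (S\S)/N
      [5,6] "in" : N

[0,1] S  lex  "near"
[1,2] (N/S)\S  lex  "ate"
[0,2] N/S  <  k=1
[2,3] N\(N/S)  lex  "here"
[0,3] N  <  k=2
[3,4] S\N  lex  "chased"
[4,5] (S\S)/N  lex  "quickly"
[5,6] N  lex  "in"
[4,6] S\S  >  k=5
[3,6] S\N  <B  k=4
[0,6] S  <  k=3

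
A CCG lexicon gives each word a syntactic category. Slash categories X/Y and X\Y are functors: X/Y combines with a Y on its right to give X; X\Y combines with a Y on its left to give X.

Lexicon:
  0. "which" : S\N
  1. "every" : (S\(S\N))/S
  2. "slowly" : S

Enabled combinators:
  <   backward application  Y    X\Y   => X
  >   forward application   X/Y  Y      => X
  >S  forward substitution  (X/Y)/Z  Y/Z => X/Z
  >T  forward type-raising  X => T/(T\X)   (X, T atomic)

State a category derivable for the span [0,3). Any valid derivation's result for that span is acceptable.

S

[0,3] S   <
  [0,1] "which" : S\N
  [1,3] S\(S\N)   >
    [1,2] "every" : (S\(S\N))/S
    [2,3] "slowly" : S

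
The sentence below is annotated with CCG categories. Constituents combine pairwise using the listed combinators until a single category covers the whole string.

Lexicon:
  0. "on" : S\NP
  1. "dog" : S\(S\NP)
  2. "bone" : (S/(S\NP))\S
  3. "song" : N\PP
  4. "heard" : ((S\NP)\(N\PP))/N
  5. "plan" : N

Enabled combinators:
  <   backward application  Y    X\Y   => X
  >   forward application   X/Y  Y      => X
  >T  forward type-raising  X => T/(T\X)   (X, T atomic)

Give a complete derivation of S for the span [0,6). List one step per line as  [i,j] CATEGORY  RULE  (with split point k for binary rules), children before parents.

[0,6] S   >
  [0,3] S/(S\NP)   <
    [0,2] S   <
      [0,1] "on" : S\NP
      [1,2] "dog" : S\(S\NP)
    [2,3] "bone" : (S/(S\NP))\S
  [3,6] S\NP   <
    [3,4] "song" : N\PP
    [4,6] (S\NP)\(N\PP)   >
      [4,5] "heard" : ((S\NP)\(N\PP))/N
      [5,6] "plan" : N

[0,1] S\NP  lex  "on"
[1,2] S\(S\NP)  lex  "dog"
[0,2] S  <  k=1
[2,3] (S/(S\NP))\S  lex  "bone"
[0,3] S/(S\NP)  <  k=2
[3,4] N\PP  lex  "song"
[4,5] ((S\NP)\(N\PP))/N  lex  "heard"
[5,6] N  lex  "plan"
[4,6] (S\NP)\(N\PP)  >  k=5
[3,6] S\NP  <  k=4
[0,6] S  >  k=3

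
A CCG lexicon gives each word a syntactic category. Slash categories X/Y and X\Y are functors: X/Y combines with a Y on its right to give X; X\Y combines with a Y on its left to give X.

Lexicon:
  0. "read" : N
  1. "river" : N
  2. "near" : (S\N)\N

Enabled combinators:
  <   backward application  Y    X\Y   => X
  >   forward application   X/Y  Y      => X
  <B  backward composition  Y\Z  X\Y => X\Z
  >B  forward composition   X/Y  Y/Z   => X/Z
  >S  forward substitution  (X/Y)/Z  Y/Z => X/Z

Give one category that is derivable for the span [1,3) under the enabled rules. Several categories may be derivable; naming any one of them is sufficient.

S\N

[0,3] S   <
  [0,1] "read" : N
  [1,3] S\N   <
    [1,2] "river" : N
    [2,3] "near" : (S\N)\N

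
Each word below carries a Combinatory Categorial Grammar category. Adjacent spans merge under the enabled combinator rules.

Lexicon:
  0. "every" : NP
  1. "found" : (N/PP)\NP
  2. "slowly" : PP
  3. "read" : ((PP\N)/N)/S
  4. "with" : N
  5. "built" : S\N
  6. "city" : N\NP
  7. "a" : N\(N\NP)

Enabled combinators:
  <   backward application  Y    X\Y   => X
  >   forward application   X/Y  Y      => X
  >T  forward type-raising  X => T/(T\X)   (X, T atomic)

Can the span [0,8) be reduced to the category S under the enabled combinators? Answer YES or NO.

NP (N/PP)\NP PP ((PP\N)/N)/S N S\N N\NP N\(N\NP)
CKY chart[0,8] = {N/(N\PP), NP/(NP\PP), PP, PP/(PP\PP), S/(S\PP)}; S ∉ chart

NO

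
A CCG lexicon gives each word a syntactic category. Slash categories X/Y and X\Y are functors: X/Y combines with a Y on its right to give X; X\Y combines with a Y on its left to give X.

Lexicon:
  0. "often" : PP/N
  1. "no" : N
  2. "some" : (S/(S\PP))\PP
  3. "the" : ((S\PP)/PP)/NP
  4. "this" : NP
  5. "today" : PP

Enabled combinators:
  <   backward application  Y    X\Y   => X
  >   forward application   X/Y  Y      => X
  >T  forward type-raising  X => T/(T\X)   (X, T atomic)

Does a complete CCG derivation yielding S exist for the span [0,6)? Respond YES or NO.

[0,6] S   >
  [0,3] S/(S\PP)   <
    [0,2] PP   >
      [0,1] "often" : PP/N
      [1,2] "no" : N
    [2,3] "some" : (S/(S\PP))\PP
  [3,6] S\PP   >
    [3,5] (S\PP)/PP   >
      [3,4] "the" : ((S\PP)/PP)/NP
      [4,5] "this" : NP
    [5,6] "today" : PP

YES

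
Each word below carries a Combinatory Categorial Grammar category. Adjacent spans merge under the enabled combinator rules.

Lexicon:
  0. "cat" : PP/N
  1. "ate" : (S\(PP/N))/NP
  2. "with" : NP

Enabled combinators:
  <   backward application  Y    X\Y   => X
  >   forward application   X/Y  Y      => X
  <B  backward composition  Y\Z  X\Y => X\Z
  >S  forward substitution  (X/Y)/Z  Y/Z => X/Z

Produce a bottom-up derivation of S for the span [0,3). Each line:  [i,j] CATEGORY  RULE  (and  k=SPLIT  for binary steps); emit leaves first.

[0,1] PP/N  lex  "cat"
[1,2] (S\(PP/N))/NP  lex  "ate"
[2,3] NP  lex  "with"
[1,3] S\(PP/N)  >  k=2
[0,3] S  <  k=1

[0,3] S   <
  [0,1] "cat" : PP/N
  [1,3] S\(PP/N)   >
    [1,2] "ate" : (S\(PP/N))/NP
    [2,3] "with" : NP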